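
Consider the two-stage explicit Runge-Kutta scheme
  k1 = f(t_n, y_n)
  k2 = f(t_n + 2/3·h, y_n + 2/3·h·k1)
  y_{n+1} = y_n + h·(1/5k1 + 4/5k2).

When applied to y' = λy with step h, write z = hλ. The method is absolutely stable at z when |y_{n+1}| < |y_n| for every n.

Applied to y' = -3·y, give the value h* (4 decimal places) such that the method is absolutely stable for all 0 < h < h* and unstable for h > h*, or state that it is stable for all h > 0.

(-1.8750,0); λ=-3 ⇒ h* = (15/8)/3 = 0.6250.

Set f=λy, z=hλ:
  k1=λy_n ⇒ h·k1=z·y_n;  k2=λ(1+2/3z)y_n ⇒ h·k2=z(1+2/3z)y_n
  y_{n+1}/y_n = 1 + 1/5z + 4/5z(1+2/3z) = 1 + z + 8/15z²
  so R(z) = 1 + z + 8/15z².

Find x<0 with |R(x)|<1.
x=-0.36: |R|=0.7091
R=1: x+8/15x²=0 ⇒ x=−15/8=-1.8750; min R=1−1/(4·8/15)=0.5312>−1
Confirm numerically:
  x=-1.693: |R|=0.83567 <1
  x=-1.150: |R|=0.55533 <1
  x=-0.980: |R|=0.53221 <1
  x=-0.821: |R|=0.53849 <1
  x=-2.116: |R|=1.27198 >1
  x=-1.937: |R|=1.06405 >1
Stable set (-1.8750, 0).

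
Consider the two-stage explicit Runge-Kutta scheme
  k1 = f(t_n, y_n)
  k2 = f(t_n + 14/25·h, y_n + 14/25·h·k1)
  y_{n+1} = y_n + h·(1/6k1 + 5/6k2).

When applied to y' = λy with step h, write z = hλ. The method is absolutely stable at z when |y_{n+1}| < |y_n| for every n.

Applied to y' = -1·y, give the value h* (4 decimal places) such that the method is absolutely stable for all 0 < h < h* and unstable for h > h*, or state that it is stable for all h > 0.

(-2.1429,0); λ=-1 ⇒ h* = (15/7)/1 = 2.1429.

Set f=λy, z=hλ:
  k1=λy_n ⇒ h·k1=z·y_n;  k2=λ(1+14/25z)y_n ⇒ h·k2=z(1+14/25z)y_n
  y_{n+1}/y_n = 1 + 1/6z + 5/6z(1+14/25z) = 1 + z + 7/15z²
  R(z) = 1 + z + 7/15z².

Boundary: |R(x)|=1, x<0.
x=-1.49: |R|=0.5460
R=1: x+7/15x²=0 ⇒ x=−15/7=-2.1429; min R=1−1/(4·7/15)=0.4643>−1
Confirm numerically:
  x=-2.100: |R|=0.95800 <1
  x=-2.085: |R|=0.94370 <1
  x=-1.434: |R|=0.52563 <1
  x=-2.679: |R|=1.67029 >1
  x=-2.609: |R|=1.56754 >1
  x=-2.529: |R|=1.45573 >1
So |R|<1 on (-2.1429, 0).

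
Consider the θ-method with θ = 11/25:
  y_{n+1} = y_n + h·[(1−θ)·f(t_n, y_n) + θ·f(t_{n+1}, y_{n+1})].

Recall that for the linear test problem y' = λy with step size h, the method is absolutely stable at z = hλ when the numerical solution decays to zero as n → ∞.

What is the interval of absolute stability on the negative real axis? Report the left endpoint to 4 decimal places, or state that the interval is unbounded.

(-16.6667, 0).

With y'=λy (z=hλ):
  y_{n+1} = y_n + z·[14/25·y_n + 11/25·y_{n+1}] ⇒ (1 − 11/25z)y_{n+1} = (1 + 14/25z)y_n
  so R(z) = (1 + 14/25z)/(1 − 11/25z).

Solve |R(x)|<1 on ℝ⁻.
x=-0.45: |R|=0.6244
R=−1: 1+14/25x = −1+11/25x ⇒ -3/25x=2 ⇒ x=2/(-3/25)=-16.6667
Confirm numerically:
  x=-10.739: |R|=0.87576 <1
  x=-9.745: |R|=0.84292 <1
  x=-9.629: |R|=0.83873 <1
  x=-9.232: |R|=0.82376 <1
  x=-16.991: |R|=1.00459 >1
  x=-16.948: |R|=1.00399 >1
Interval (-16.6667, 0).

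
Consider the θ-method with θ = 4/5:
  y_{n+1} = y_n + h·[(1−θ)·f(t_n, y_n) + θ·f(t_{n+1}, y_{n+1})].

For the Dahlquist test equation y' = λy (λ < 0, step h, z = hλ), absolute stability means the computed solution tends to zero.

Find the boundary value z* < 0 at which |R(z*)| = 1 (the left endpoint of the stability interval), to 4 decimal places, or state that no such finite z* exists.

Set f=λy, z=hλ:
  y_{n+1} = y_n + z·[1/5·y_n + 4/5·y_{n+1}] ⇒ (1 − 4/5z)y_{n+1} = (1 + 1/5z)y_n
  ⇒ R(z) = (1 + 1/5z)/(1 − 4/5z).

Need |R(x)|<1, x<0.
x=-0.43: |R|=0.6801
x=-2: |R|=0.2308
x=-10: |R|=0.1111
x=-100: |R|=0.2346
θ=4/5≥1/2 ⇒ |1+1/5x|<|1−4/5x| ∀x<0 ⇒ stable on all of ℝ⁻.

unbounded; (−∞, 0).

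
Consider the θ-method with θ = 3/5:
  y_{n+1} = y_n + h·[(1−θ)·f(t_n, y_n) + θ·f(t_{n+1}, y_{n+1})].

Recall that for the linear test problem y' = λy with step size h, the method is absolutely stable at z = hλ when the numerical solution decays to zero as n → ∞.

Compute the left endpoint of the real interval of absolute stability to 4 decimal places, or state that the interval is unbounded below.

(−∞, 0) — no finite endpoint.

On y'=λy, z=hλ:
  y_{n+1} = y_n + z·[2/5·y_n + 3/5·y_{n+1}] ⇒ (1 − 3/5z)y_{n+1} = (1 + 2/5z)y_n
  R(z) = (1 + 2/5z)/(1 − 3/5z).

Find x<0 with |R(x)|<1.
x=-1.6: |R|=0.1837
x=-2: |R|=0.0909
x=-10: |R|=0.4286
x=-100: |R|=0.6393
θ=3/5≥1/2 ⇒ |1+2/5x|<|1−3/5x| ∀x<0 ⇒ stable on all of ℝ⁻.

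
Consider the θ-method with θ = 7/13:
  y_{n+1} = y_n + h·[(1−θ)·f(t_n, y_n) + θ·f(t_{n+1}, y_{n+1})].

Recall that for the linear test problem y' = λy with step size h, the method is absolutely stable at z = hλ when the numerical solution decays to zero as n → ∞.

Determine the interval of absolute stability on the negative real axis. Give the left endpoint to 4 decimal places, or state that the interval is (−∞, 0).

On y'=λy, z=hλ:
  y_{n+1} = y_n + z·[6/13·y_n + 7/13·y_{n+1}] ⇒ (1 − 7/13z)y_{n+1} = (1 + 6/13z)y_n
  so R(z) = (1 + 6/13z)/(1 − 7/13z).

Boundary: |R(x)|=1, x<0.
x=-0.57: |R|=0.5639
x=-2: |R|=0.0370
x=-10: |R|=0.5663
x=-100: |R|=0.8233
θ=7/13≥1/2 ⇒ |1+6/13x|<|1−7/13x| ∀x<0 ⇒ interval (−∞,0).

interval (−∞, 0).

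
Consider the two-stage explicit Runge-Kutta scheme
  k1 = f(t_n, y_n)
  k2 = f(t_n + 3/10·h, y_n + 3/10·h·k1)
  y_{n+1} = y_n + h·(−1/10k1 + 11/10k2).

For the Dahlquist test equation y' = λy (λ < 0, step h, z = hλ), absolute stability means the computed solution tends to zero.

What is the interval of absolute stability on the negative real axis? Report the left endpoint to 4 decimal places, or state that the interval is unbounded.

On y'=λy, z=hλ:
  k1=λy_n ⇒ h·k1=z·y_n;  k2=λ(1+3/10z)y_n ⇒ h·k2=z(1+3/10z)y_n
  y_{n+1}/y_n = 1 − 1/10z + 11/10z(1+3/10z) = 1 + z + 33/100z²
  R(z) = 1 + z + 33/100z².

Solve |R(x)|<1 on ℝ⁻.
x=-0.33: |R|=0.7059
R=1: x+33/100x²=0 ⇒ x=−100/33=-3.0303; min R=1−1/(4·33/100)=0.2424>−1
Confirm numerically:
  x=-2.792: |R|=0.78044 <1
  x=-2.349: |R|=0.47187 <1
  x=-1.442: |R|=0.24419 <1
  x=-3.422: |R|=1.44233 >1
  x=-3.255: |R|=1.24136 >1
Stable set (-3.0303, 0).

z∈(-3.0303,0).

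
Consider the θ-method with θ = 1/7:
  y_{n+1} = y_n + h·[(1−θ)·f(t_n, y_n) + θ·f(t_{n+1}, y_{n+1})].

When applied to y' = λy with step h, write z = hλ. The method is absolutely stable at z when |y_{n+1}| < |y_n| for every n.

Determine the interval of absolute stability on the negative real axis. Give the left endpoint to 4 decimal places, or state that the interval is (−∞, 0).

Test eqn y'=λy, z=hλ:
  y_{n+1} = y_n + z·[6/7·y_n + 1/7·y_{n+1}] ⇒ (1 − 1/7z)y_{n+1} = (1 + 6/7z)y_n
  R(z) = (1 + 6/7z)/(1 − 1/7z).

Solve |R(x)|<1 on ℝ⁻.
x=-1.42: |R|=0.1805
R=−1: 1+6/7x = −1+1/7x ⇒ -5/7x=2 ⇒ x=2/(-5/7)=-2.8000
Confirm numerically:
  x=-2.451: |R|=0.81536 <1
  x=-1.729: |R|=0.38653 <1
  x=-1.172: |R|=0.00392 <1
  x=-3.273: |R|=1.23022 >1
  x=-3.199: |R|=1.19561 >1
So |R|<1 on (-2.8000, 0).

z∈(-2.8000,0).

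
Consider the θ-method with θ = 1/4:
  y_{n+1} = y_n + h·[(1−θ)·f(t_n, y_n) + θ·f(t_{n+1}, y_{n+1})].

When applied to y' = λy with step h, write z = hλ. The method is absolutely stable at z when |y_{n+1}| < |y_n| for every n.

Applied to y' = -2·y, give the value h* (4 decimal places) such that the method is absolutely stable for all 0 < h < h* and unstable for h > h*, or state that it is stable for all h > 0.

Set f=λy, z=hλ:
  y_{n+1} = y_n + z·[3/4·y_n + 1/4·y_{n+1}] ⇒ (1 − 1/4z)y_{n+1} = (1 + 3/4z)y_n
  so R(z) = (1 + 3/4z)/(1 − 1/4z).

Need |R(x)|<1, x<0.
x=-0.38: |R|=0.6530
R=−1: 1+3/4x = −1+1/4x ⇒ -1/2x=2 ⇒ x=2/(-1/2)=-4.0000
Confirm numerically:
  x=-3.332: |R|=0.81779 <1
  x=-3.248: |R|=0.79249 <1
  x=-2.966: |R|=0.70313 <1
  x=-2.503: |R|=0.53960 <1
  x=-4.276: |R|=1.06670 >1
  x=-4.237: |R|=1.05755 >1
  x=-4.089: |R|=1.02201 >1
Stable set (-4.0000, 0).

(-4.0000,0); λ=-2 ⇒ h* = (4)/2 = 2.0000.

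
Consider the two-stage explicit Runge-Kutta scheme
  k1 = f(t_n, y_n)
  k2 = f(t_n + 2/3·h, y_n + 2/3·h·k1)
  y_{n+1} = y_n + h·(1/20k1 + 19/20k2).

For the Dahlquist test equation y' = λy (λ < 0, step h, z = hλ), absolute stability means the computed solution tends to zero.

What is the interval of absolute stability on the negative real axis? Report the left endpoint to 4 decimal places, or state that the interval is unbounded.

With y'=λy (z=hλ):
  k1=λy_n ⇒ h·k1=z·y_n;  k2=λ(1+2/3z)y_n ⇒ h·k2=z(1+2/3z)y_n
  y_{n+1}/y_n = 1 + 1/20z + 19/20z(1+2/3z) = 1 + z + 19/30z²
  Hence R(z) = 1 + z + 19/30z².

Solve |R(x)|<1 on ℝ⁻.
x=-1.29: |R|=0.7639
R=1: x+19/30x²=0 ⇒ x=−30/19=-1.5789; min R=1−1/(4·19/30)=0.6053>−1
Confirm numerically:
  x=-1.011: |R|=0.63634 <1
  x=-0.895: |R|=0.61232 <1
  x=-0.803: |R|=0.60538 <1
  x=-0.707: |R|=0.60957 <1
  x=-2.065: |R|=1.63568 >1
  x=-1.750: |R|=1.18958 >1
Stable set (-1.5789, 0).

(-1.5789, 0).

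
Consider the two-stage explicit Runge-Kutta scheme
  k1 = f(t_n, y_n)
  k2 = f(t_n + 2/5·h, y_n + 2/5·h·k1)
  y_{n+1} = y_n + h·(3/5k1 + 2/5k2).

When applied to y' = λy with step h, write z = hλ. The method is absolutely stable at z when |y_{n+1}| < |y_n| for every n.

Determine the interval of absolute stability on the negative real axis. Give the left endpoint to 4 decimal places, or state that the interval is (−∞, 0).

z∈(-6.2500,0).

Test eqn y'=λy, z=hλ:
  k1=λy_n ⇒ h·k1=z·y_n;  k2=λ(1+2/5z)y_n ⇒ h·k2=z(1+2/5z)y_n
  y_{n+1}/y_n = 1 + 3/5z + 2/5z(1+2/5z) = 1 + z + 4/25z²
  so R(z) = 1 + z + 4/25z².

Need |R(x)|<1, x<0.
x=-0.93: |R|=0.2084
R=1: x+4/25x²=0 ⇒ x=−25/4=-6.2500; min R=1−1/(4·4/25)=-0.5625>−1
Confirm numerically:
  x=-6.099: |R|=0.85265 <1
  x=-5.892: |R|=0.66251 <1
  x=-2.703: |R|=0.53401 <1
  x=-6.708: |R|=1.49156 >1
  x=-6.657: |R|=1.43350 >1
  x=-6.372: |R|=1.12438 >1
Interval (-6.2500, 0).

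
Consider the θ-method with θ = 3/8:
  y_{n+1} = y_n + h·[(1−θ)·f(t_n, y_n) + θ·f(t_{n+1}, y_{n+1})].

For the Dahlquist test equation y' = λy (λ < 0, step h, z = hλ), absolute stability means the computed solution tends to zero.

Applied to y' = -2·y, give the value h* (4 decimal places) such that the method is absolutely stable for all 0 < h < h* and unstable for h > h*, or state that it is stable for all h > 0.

(-8.0000,0); λ=-2 ⇒ h* = (8)/2 = 4.0000.

Test eqn y'=λy, z=hλ:
  y_{n+1} = y_n + z·[5/8·y_n + 3/8·y_{n+1}] ⇒ (1 − 3/8z)y_{n+1} = (1 + 5/8z)y_n
  ⇒ R(z) = (1 + 5/8z)/(1 − 3/8z).

Boundary: |R(x)|=1, x<0.
x=-1.29: |R|=0.1306
R=−1: 1+5/8x = −1+3/8x ⇒ -1/4x=2 ⇒ x=2/(-1/4)=-8.0000
Confirm numerically:
  x=-7.707: |R|=0.98117 <1
  x=-6.731: |R|=0.90998 <1
  x=-5.410: |R|=0.78622 <1
  x=-8.433: |R|=1.02601 >1
  x=-8.267: |R|=1.01628 >1
Interval (-8.0000, 0).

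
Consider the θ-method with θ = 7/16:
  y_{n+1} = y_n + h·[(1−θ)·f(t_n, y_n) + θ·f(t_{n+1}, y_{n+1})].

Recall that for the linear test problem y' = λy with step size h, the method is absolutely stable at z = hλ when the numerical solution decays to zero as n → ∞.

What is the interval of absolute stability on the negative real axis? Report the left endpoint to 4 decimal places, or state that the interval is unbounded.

On y'=λy, z=hλ:
  y_{n+1} = y_n + z·[9/16·y_n + 7/16·y_{n+1}] ⇒ (1 − 7/16z)y_{n+1} = (1 + 9/16z)y_n
  R(z) = (1 + 9/16z)/(1 − 7/16z).

Boundary: |R(x)|=1, x<0.
x=-1.1: |R|=0.2574
R=−1: 1+9/16x = −1+7/16x ⇒ -1/8x=2 ⇒ x=2/(-1/8)=-16.0000
Confirm numerically:
  x=-15.898: |R|=0.99840 <1
  x=-14.225: |R|=0.96928 <1
  x=-6.806: |R|=0.71107 <1
  x=-16.429: |R|=1.00655 >1
  x=-16.329: |R|=1.00505 >1
  x=-16.319: |R|=1.00490 >1
Interval (-16.0000, 0).

(-16.0000, 0).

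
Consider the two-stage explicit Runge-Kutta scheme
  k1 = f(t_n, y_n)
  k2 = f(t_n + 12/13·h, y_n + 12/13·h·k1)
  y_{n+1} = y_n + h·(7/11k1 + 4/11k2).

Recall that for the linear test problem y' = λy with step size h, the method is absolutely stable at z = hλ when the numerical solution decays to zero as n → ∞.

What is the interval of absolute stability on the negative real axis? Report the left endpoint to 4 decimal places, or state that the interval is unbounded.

(-2.9792, 0).

Set f=λy, z=hλ:
  k1=λy_n ⇒ h·k1=z·y_n;  k2=λ(1+12/13z)y_n ⇒ h·k2=z(1+12/13z)y_n
  y_{n+1}/y_n = 1 + 7/11z + 4/11z(1+12/13z) = 1 + z + 48/143z²
  so R(z) = 1 + z + 48/143z².

Boundary: |R(x)|=1, x<0.
x=-0.68: |R|=0.4752
R=1: x+48/143x²=0 ⇒ x=−143/48=-2.9792; min R=1−1/(4·48/143)=0.2552>−1
Confirm numerically:
  x=-2.722: |R|=0.76503 <1
  x=-1.723: |R|=0.27350 <1
  x=-1.691: |R|=0.26883 <1
  x=-3.516: |R|=1.63357 >1
  x=-3.048: |R|=1.07042 >1
  x=-3.011: |R|=1.03217 >1
Interval (-2.9792, 0).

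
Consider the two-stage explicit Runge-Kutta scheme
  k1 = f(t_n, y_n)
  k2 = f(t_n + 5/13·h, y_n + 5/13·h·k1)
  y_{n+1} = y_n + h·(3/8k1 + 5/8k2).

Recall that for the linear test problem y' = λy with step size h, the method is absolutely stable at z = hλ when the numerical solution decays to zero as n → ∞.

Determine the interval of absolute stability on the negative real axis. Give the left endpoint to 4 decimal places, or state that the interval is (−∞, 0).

(-4.1600, 0).

Test eqn y'=λy, z=hλ:
  k1=λy_n ⇒ h·k1=z·y_n;  k2=λ(1+5/13z)y_n ⇒ h·k2=z(1+5/13z)y_n
  y_{n+1}/y_n = 1 + 3/8z + 5/8z(1+5/13z) = 1 + z + 25/104z²
  Hence R(z) = 1 + z + 25/104z².

Boundary: |R(x)|=1, x<0.
x=-1.11: |R|=0.1862
R=1: x+25/104x²=0 ⇒ x=−104/25=-4.1600; min R=1−1/(4·25/104)=-0.0400>−1
Confirm numerically:
  x=-2.144: |R|=0.03902 <1
  x=-2.105: |R|=0.03985 <1
  x=-2.065: |R|=0.03995 <1
  x=-4.682: |R|=1.58750 >1
  x=-4.629: |R|=1.52188 >1
Stable set (-4.1600, 0).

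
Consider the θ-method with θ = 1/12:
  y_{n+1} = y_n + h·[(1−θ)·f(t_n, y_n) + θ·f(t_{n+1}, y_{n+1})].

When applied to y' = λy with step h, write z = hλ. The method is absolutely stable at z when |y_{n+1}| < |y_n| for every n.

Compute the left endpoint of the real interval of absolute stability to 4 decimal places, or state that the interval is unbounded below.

z* = -2.4000.

Set f=λy, z=hλ:
  y_{n+1} = y_n + z·[11/12·y_n + 1/12·y_{n+1}] ⇒ (1 − 1/12z)y_{n+1} = (1 + 11/12z)y_n
  ⇒ R(z) = (1 + 11/12z)/(1 − 1/12z).

Find x<0 with |R(x)|<1.
x=-1.29: |R|=0.1648
R=−1: 1+11/12x = −1+1/12x ⇒ -5/6x=2 ⇒ x=2/(-5/6)=-2.4000
Confirm numerically:
  x=-1.633: |R|=0.43739 <1
  x=-1.169: |R|=0.06523 <1
  x=-1.131: |R|=0.03358 <1
  x=-1.014: |R|=0.06501 <1
  x=-2.935: |R|=1.35822 >1
  x=-2.636: |R|=1.16125 >1
  x=-2.550: |R|=1.10309 >1
Interval (-2.4000, 0).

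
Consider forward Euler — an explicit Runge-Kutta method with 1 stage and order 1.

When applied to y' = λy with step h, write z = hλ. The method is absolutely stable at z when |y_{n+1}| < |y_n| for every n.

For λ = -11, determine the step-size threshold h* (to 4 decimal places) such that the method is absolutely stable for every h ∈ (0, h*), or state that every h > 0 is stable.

Test eqn y'=λy, z=hλ:
  order 1, 1-stage ⇒ R(z)=1+z
  (e.g. R(-1.77)=-0.77000, |R|=0.77000)

Solve |R(x)|<1 on ℝ⁻.
x=-1.77: |R|=0.7700
|R(-2.05)|=1.0500 |R(-1.53)|=0.5300 |R(-0.69)|=0.3100
Bisect:
  x_lo=-2.5214 |R|=1.5214  x_hi=-0.1951 |R|=0.8049
  mid=-1.35827 |R|=0.35827 →hi
  mid=-1.93985 |R|=0.93985 →hi
  mid=-2.23064 |R|=1.23064 →lo
  mid=-2.08524 |R|=1.08524 →lo
  mid=-2.01255 |R|=1.01255 →lo
  mid=-1.97620 |R|=0.97620 →hi
  mid=-1.99437 |R|=0.99437 →hi
  mid=-2.00346 |R|=1.00346 →lo
  ...
  [-2.00005,-1.99991] ⇒ x*=-2.0000
So |R|<1 on (-2.0000, 0).

(-2.0000,0); λ=-11 ⇒ h* = 0.1818.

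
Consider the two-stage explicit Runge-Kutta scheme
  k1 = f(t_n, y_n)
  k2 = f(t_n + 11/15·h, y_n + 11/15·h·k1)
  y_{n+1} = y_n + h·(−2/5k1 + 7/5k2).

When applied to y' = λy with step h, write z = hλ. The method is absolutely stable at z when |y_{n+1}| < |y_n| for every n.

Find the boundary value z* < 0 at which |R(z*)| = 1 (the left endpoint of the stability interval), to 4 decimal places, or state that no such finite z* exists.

left endpoint -0.9740.

On y'=λy, z=hλ:
  k1=λy_n ⇒ h·k1=z·y_n;  k2=λ(1+11/15z)y_n ⇒ h·k2=z(1+11/15z)y_n
  y_{n+1}/y_n = 1 − 2/5z + 7/5z(1+11/15z) = 1 + z + 77/75z²
  so R(z) = 1 + z + 77/75z².

Need |R(x)|<1, x<0.
x=-0.51: |R|=0.7570
R=1: x+77/75x²=0 ⇒ x=−75/77=-0.9740; min R=1−1/(4·77/75)=0.7565>−1
Confirm numerically:
  x=-0.821: |R|=0.87102 <1
  x=-0.617: |R|=0.77384 <1
  x=-0.538: |R|=0.75916 <1
  x=-0.428: |R|=0.76007 <1
  x=-1.419: |R|=1.64826 >1
  x=-1.132: |R|=1.18360 >1
So |R|<1 on (-0.9740, 0).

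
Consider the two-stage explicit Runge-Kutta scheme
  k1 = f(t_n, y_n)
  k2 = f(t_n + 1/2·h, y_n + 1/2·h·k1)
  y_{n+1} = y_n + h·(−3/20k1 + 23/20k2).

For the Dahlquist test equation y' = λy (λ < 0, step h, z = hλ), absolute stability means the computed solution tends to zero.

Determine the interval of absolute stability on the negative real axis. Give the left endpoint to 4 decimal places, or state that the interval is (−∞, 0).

Test eqn y'=λy, z=hλ:
  k1=λy_n ⇒ h·k1=z·y_n;  k2=λ(1+1/2z)y_n ⇒ h·k2=z(1+1/2z)y_n
  y_{n+1}/y_n = 1 − 3/20z + 23/20z(1+1/2z) = 1 + z + 23/40z²
  R(z) = 1 + z + 23/40z².

Boundary: |R(x)|=1, x<0.
x=-0.34: |R|=0.7265
R=1: x+23/40x²=0 ⇒ x=−40/23=-1.7391; min R=1−1/(4·23/40)=0.5652>−1
Confirm numerically:
  x=-1.554: |R|=0.83458 <1
  x=-1.099: |R|=0.59549 <1
  x=-1.044: |R|=0.58271 <1
  x=-0.846: |R|=0.56554 <1
  x=-2.275: |R|=1.70098 >1
  x=-2.202: |R|=1.58606 >1
Stable set (-1.7391, 0).

(-1.7391, 0).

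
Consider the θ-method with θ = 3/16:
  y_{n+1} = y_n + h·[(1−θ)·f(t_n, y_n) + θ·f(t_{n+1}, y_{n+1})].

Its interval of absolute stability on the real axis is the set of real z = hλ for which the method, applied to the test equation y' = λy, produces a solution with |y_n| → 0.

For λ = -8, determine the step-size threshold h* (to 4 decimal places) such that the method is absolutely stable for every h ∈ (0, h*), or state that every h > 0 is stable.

(-3.2000,0); λ=-8 ⇒ h* = (16/5)/8 = 0.4000.

Set f=λy, z=hλ:
  y_{n+1} = y_n + z·[13/16·y_n + 3/16·y_{n+1}] ⇒ (1 − 3/16z)y_{n+1} = (1 + 13/16z)y_n
  R(z) = (1 + 13/16z)/(1 − 3/16z).

Find x<0 with |R(x)|<1.
x=-1.36: |R|=0.0837
R=−1: 1+13/16x = −1+3/16x ⇒ -5/8x=2 ⇒ x=2/(-5/8)=-3.2000
Confirm numerically:
  x=-2.240: |R|=0.57746 <1
  x=-2.119: |R|=0.51648 <1
  x=-1.747: |R|=0.31595 <1
  x=-1.699: |R|=0.28852 <1
  x=-3.430: |R|=1.08749 >1
  x=-3.419: |R|=1.08341 >1
  x=-3.292: |R|=1.03555 >1
So |R|<1 on (-3.2000, 0).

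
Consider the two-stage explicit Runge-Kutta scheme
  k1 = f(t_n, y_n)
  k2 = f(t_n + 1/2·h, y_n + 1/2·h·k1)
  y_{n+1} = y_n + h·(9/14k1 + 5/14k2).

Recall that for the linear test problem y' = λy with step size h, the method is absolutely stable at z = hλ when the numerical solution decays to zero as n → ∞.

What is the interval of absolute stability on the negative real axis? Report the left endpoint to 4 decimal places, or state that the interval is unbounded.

On y'=λy, z=hλ:
  k1=λy_n ⇒ h·k1=z·y_n;  k2=λ(1+1/2z)y_n ⇒ h·k2=z(1+1/2z)y_n
  y_{n+1}/y_n = 1 + 9/14z + 5/14z(1+1/2z) = 1 + z + 5/28z²
  ⇒ R(z) = 1 + z + 5/28z².

Find x<0 with |R(x)|<1.
x=-0.62: |R|=0.4486
R=1: x+5/28x²=0 ⇒ x=−28/5=-5.6000; min R=1−1/(4·5/28)=-0.4000>−1
Confirm numerically:
  x=-3.665: |R|=0.26639 <1
  x=-3.237: |R|=0.36590 <1
  x=-3.067: |R|=0.38727 <1
  x=-6.148: |R|=1.60163 >1
  x=-5.994: |R|=1.42172 >1
Stable set (-5.6000, 0).

(-5.6000, 0).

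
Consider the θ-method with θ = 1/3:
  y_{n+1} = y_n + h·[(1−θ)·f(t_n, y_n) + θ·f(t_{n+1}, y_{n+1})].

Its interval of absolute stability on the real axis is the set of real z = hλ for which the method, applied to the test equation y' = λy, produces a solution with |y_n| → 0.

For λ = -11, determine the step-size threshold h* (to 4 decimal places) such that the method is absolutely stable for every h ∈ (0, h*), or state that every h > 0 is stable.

(-6.0000,0); λ=-11 ⇒ h* = (6)/11 = 0.5455.

Test eqn y'=λy, z=hλ:
  y_{n+1} = y_n + z·[2/3·y_n + 1/3·y_{n+1}] ⇒ (1 − 1/3z)y_{n+1} = (1 + 2/3z)y_n
  so R(z) = (1 + 2/3z)/(1 − 1/3z).

Find x<0 with |R(x)|<1.
x=-0.64: |R|=0.4725
R=−1: 1+2/3x = −1+1/3x ⇒ -1/3x=2 ⇒ x=2/(-1/3)=-6.0000
Confirm numerically:
  x=-3.385: |R|=0.59045 <1
  x=-3.117: |R|=0.52869 <1
  x=-3.048: |R|=0.51190 <1
  x=-6.314: |R|=1.03371 >1
  x=-6.057: |R|=1.00629 >1
So |R|<1 on (-6.0000, 0).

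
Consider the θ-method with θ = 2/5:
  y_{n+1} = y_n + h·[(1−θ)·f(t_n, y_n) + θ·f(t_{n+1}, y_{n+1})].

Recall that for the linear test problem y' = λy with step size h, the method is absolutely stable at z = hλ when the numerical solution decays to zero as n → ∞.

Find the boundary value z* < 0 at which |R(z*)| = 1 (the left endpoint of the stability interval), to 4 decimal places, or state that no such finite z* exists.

On y'=λy, z=hλ:
  y_{n+1} = y_n + z·[3/5·y_n + 2/5·y_{n+1}] ⇒ (1 − 2/5z)y_{n+1} = (1 + 3/5z)y_n
  so R(z) = (1 + 3/5z)/(1 − 2/5z).

Need |R(x)|<1, x<0.
x=-1.66: |R|=0.0024
R=−1: 1+3/5x = −1+2/5x ⇒ -1/5x=2 ⇒ x=2/(-1/5)=-10.0000
Confirm numerically:
  x=-9.734: |R|=0.98913 <1
  x=-7.661: |R|=0.88490 <1
  x=-4.782: |R|=0.64172 <1
  x=-10.464: |R|=1.01790 >1
  x=-10.423: |R|=1.01637 >1
  x=-10.392: |R|=1.01520 >1
Stable set (-10.0000, 0).

z* = -10.0000.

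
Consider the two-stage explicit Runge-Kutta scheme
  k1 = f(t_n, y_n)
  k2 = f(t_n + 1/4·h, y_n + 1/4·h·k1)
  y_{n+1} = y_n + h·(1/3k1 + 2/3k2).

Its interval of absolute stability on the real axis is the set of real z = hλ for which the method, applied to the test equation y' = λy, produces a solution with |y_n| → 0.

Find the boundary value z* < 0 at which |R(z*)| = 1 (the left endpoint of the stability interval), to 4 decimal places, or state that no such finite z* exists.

left endpoint -6.0000.

On y'=λy, z=hλ:
  k1=λy_n ⇒ h·k1=z·y_n;  k2=λ(1+1/4z)y_n ⇒ h·k2=z(1+1/4z)y_n
  y_{n+1}/y_n = 1 + 1/3z + 2/3z(1+1/4z) = 1 + z + 1/6z²
  so R(z) = 1 + z + 1/6z².

Boundary: |R(x)|=1, x<0.
x=-1.05: |R|=0.1338
R=1: x+1/6x²=0 ⇒ x=−6=-6.0000; min R=1−1/(4·1/6)=-0.5000>−1
Confirm numerically:
  x=-3.928: |R|=0.35647 <1
  x=-2.704: |R|=0.48540 <1
  x=-2.554: |R|=0.46685 <1
  x=-6.404: |R|=1.43120 >1
  x=-6.337: |R|=1.35593 >1
  x=-6.103: |R|=1.10477 >1
So |R|<1 on (-6.0000, 0).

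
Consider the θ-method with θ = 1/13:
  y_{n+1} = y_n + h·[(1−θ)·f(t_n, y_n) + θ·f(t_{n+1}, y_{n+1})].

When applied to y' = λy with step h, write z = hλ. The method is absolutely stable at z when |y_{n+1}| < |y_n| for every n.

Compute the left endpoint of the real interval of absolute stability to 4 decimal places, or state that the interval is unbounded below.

On y'=λy, z=hλ:
  y_{n+1} = y_n + z·[12/13·y_n + 1/13·y_{n+1}] ⇒ (1 − 1/13z)y_{n+1} = (1 + 12/13z)y_n
  so R(z) = (1 + 12/13z)/(1 − 1/13z).

Find x<0 with |R(x)|<1.
x=-0.93: |R|=0.1321
R=−1: 1+12/13x = −1+1/13x ⇒ -11/13x=2 ⇒ x=2/(-11/13)=-2.3636
Confirm numerically:
  x=-1.315: |R|=0.19420 <1
  x=-1.239: |R|=0.13119 <1
  x=-1.140: |R|=0.04809 <1
  x=-1.112: |R|=0.02438 <1
  x=-2.766: |R|=1.28073 >1
  x=-2.384: |R|=1.01456 >1
Stable set (-2.3636, 0).

z* = -2.3636.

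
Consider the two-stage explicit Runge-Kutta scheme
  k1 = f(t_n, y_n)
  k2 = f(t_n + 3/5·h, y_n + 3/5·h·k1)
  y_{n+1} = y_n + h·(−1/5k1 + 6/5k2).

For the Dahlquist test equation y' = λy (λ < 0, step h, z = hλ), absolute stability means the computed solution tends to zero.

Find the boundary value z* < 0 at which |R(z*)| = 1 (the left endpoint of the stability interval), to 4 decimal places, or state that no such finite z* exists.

left endpoint -1.3889.

Test eqn y'=λy, z=hλ:
  k1=λy_n ⇒ h·k1=z·y_n;  k2=λ(1+3/5z)y_n ⇒ h·k2=z(1+3/5z)y_n
  y_{n+1}/y_n = 1 − 1/5z + 6/5z(1+3/5z) = 1 + z + 18/25z²
  Hence R(z) = 1 + z + 18/25z².

Boundary: |R(x)|=1, x<0.
x=-0.39: |R|=0.7195
R=1: x+18/25x²=0 ⇒ x=−25/18=-1.3889; min R=1−1/(4·18/25)=0.6528>−1
Confirm numerically:
  x=-1.305: |R|=0.92118 <1
  x=-1.091: |R|=0.76600 <1
  x=-0.798: |R|=0.66050 <1
  x=-1.731: |R|=1.42638 >1
  x=-1.709: |R|=1.39389 >1
  x=-1.477: |R|=1.09370 >1
So |R|<1 on (-1.3889, 0).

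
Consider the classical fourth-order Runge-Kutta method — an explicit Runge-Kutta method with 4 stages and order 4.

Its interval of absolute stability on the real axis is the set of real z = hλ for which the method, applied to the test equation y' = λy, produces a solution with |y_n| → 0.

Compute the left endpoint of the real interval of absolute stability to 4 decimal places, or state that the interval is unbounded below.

left endpoint -2.7853.

On y'=λy, z=hλ:
  order 4, 4-stage ⇒ R(z)=1+z+z^2/2+z^3/6+z^4/24
  (e.g. R(-0.32)=0.72618, |R|=0.72618)

Solve |R(x)|<1 on ℝ⁻.
x=-0.32: |R|=0.7262
|R(-2.98)|=1.3355 |R(-2.74)|=0.9338 |R(-2.03)|=0.3438
Bisect:
  x_lo=-3.3623 |R|=2.2801  x_hi=-0.3816 |R|=0.6828
  mid=-1.87193 |R|=0.29851 →hi
  mid=-2.61710 |R|=0.77465 →hi
  mid=-2.98968 |R|=1.35450 →lo
  mid=-2.80339 |R|=1.02763 →lo
  mid=-2.71024 |R|=0.89262 →hi
  mid=-2.75682 |R|=0.95791 →hi
  mid=-2.78010 |R|=0.99220 →hi
  mid=-2.79175 |R|=1.00977 →lo
  mid=-2.78592 |R|=1.00095 →lo
  mid=-2.78301 |R|=0.99657 →hi
  ...
  [-2.78538,-2.78520] ⇒ x*=-2.7853
Stable set (-2.7853, 0).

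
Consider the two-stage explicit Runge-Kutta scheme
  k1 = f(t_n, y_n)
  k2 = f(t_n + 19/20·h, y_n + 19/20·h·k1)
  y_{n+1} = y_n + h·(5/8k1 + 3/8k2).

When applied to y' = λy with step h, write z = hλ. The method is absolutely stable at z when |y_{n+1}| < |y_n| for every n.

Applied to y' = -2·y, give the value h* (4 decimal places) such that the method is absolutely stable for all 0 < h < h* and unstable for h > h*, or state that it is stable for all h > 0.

(-2.8070,0); λ=-2 ⇒ h* = (160/57)/2 = 1.4035.

Test eqn y'=λy, z=hλ:
  k1=λy_n ⇒ h·k1=z·y_n;  k2=λ(1+19/20z)y_n ⇒ h·k2=z(1+19/20z)y_n
  y_{n+1}/y_n = 1 + 5/8z + 3/8z(1+19/20z) = 1 + z + 57/160z²
  so R(z) = 1 + z + 57/160z².

Need |R(x)|<1, x<0.
x=-0.32: |R|=0.7165
R=1: x+57/160x²=0 ⇒ x=−160/57=-2.8070; min R=1−1/(4·57/160)=0.2982>−1
Confirm numerically:
  x=-2.246: |R|=0.55111 <1
  x=-1.791: |R|=0.35174 <1
  x=-1.337: |R|=0.29982 <1
  x=-3.407: |R|=1.72822 >1
  x=-3.324: |R|=1.61220 >1
  x=-3.006: |R|=1.21309 >1
So |R|<1 on (-2.8070, 0).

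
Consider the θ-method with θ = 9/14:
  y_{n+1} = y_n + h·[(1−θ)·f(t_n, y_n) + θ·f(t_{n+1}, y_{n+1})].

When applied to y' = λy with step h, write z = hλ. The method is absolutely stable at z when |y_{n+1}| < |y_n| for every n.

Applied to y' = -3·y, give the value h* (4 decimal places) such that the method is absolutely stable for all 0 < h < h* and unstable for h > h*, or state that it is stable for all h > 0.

Test eqn y'=λy, z=hλ:
  y_{n+1} = y_n + z·[5/14·y_n + 9/14·y_{n+1}] ⇒ (1 − 9/14z)y_{n+1} = (1 + 5/14z)y_n
  ⇒ R(z) = (1 + 5/14z)/(1 − 9/14z).

Find x<0 with |R(x)|<1.
x=-0.84: |R|=0.4545
x=-2: |R|=0.1250
x=-10: |R|=0.3462
x=-100: |R|=0.5317
θ=9/14≥1/2 ⇒ |1+5/14x|<|1−9/14x| ∀x<0 ⇒ interval (−∞,0).

(−∞, 0) — no finite endpoint. Any h>0 works for λ=-3.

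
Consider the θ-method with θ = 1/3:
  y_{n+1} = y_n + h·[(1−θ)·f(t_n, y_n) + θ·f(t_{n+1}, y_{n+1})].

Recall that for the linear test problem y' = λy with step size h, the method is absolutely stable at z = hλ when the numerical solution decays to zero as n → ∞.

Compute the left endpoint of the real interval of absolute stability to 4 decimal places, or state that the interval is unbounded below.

z* = -6.0000.

With y'=λy (z=hλ):
  y_{n+1} = y_n + z·[2/3·y_n + 1/3·y_{n+1}] ⇒ (1 − 1/3z)y_{n+1} = (1 + 2/3z)y_n
  ⇒ R(z) = (1 + 2/3z)/(1 − 1/3z).

Boundary: |R(x)|=1, x<0.
x=-1.73: |R|=0.0973
R=−1: 1+2/3x = −1+1/3x ⇒ -1/3x=2 ⇒ x=2/(-1/3)=-6.0000
Confirm numerically:
  x=-5.917: |R|=0.99069 <1
  x=-5.020: |R|=0.87781 <1
  x=-4.098: |R|=0.73204 <1
  x=-3.548: |R|=0.62553 <1
  x=-6.374: |R|=1.03990 >1
  x=-6.154: |R|=1.01682 >1
Stable set (-6.0000, 0).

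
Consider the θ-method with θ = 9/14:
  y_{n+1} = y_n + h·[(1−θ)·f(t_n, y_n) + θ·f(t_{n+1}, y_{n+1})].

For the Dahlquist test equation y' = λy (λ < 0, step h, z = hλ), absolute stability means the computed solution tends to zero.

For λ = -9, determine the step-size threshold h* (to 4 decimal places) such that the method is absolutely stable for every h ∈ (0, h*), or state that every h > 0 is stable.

Set f=λy, z=hλ:
  y_{n+1} = y_n + z·[5/14·y_n + 9/14·y_{n+1}] ⇒ (1 − 9/14z)y_{n+1} = (1 + 5/14z)y_n
  R(z) = (1 + 5/14z)/(1 − 9/14z).

Solve |R(x)|<1 on ℝ⁻.
x=-0.66: |R|=0.5366
x=-2: |R|=0.1250
x=-10: |R|=0.3462
x=-100: |R|=0.5317
θ=9/14≥1/2 ⇒ |1+5/14x|<|1−9/14x| ∀x<0 ⇒ interval (−∞,0).

interval (−∞, 0). Any h>0 works for λ=-9.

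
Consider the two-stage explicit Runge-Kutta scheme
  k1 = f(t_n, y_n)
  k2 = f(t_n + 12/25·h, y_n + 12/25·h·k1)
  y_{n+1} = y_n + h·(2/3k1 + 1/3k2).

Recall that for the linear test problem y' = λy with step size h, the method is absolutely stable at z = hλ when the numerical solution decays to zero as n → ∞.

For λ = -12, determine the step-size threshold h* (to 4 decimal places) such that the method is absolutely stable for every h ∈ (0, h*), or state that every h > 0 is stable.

On y'=λy, z=hλ:
  k1=λy_n ⇒ h·k1=z·y_n;  k2=λ(1+12/25z)y_n ⇒ h·k2=z(1+12/25z)y_n
  y_{n+1}/y_n = 1 + 2/3z + 1/3z(1+12/25z) = 1 + z + 4/25z²
  ⇒ R(z) = 1 + z + 4/25z².

Need |R(x)|<1, x<0.
x=-0.48: |R|=0.5569
R=1: x+4/25x²=0 ⇒ x=−25/4=-6.2500; min R=1−1/(4·4/25)=-0.5625>−1
Confirm numerically:
  x=-6.170: |R|=0.92102 <1
  x=-5.539: |R|=0.36988 <1
  x=-2.510: |R|=0.50198 <1
  x=-6.538: |R|=1.30127 >1
  x=-6.456: |R|=1.21279 >1
Interval (-6.2500, 0).

(-6.2500,0); λ=-12 ⇒ h* = (25/4)/12 = 0.5208.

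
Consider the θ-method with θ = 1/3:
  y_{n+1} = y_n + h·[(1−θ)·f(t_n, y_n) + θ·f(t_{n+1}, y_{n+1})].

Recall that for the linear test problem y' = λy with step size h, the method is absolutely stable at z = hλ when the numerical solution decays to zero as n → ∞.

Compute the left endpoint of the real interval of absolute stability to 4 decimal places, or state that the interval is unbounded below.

z* = -6.0000.

With y'=λy (z=hλ):
  y_{n+1} = y_n + z·[2/3·y_n + 1/3·y_{n+1}] ⇒ (1 − 1/3z)y_{n+1} = (1 + 2/3z)y_n
  R(z) = (1 + 2/3z)/(1 − 1/3z).

Boundary: |R(x)|=1, x<0.
x=-0.33: |R|=0.7027
R=−1: 1+2/3x = −1+1/3x ⇒ -1/3x=2 ⇒ x=2/(-1/3)=-6.0000
Confirm numerically:
  x=-5.647: |R|=0.95918 <1
  x=-3.752: |R|=0.66706 <1
  x=-3.074: |R|=0.51827 <1
  x=-3.049: |R|=0.51215 <1
  x=-6.521: |R|=1.05472 >1
  x=-6.520: |R|=1.05462 >1
  x=-6.499: |R|=1.05253 >1
So |R|<1 on (-6.0000, 0).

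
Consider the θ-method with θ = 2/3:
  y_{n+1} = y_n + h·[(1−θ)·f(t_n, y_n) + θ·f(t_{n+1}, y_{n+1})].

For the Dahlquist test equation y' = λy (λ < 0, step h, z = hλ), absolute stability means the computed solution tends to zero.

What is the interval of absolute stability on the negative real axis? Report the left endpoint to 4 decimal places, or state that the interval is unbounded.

interval (−∞, 0).

Test eqn y'=λy, z=hλ:
  y_{n+1} = y_n + z·[1/3·y_n + 2/3·y_{n+1}] ⇒ (1 − 2/3z)y_{n+1} = (1 + 1/3z)y_n
  R(z) = (1 + 1/3z)/(1 − 2/3z).

Solve |R(x)|<1 on ℝ⁻.
x=-0.66: |R|=0.5417
x=-2: |R|=0.1429
x=-10: |R|=0.3043
x=-100: |R|=0.4778
θ=2/3≥1/2 ⇒ |1+1/3x|<|1−2/3x| ∀x<0 ⇒ unbounded interval.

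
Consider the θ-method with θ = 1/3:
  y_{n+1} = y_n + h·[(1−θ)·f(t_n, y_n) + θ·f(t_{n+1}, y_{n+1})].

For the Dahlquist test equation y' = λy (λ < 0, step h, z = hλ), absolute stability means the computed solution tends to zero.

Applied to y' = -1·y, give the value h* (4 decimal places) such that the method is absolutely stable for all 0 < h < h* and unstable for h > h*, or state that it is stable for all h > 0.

(-6.0000,0); λ=-1 ⇒ h* = (6)/1 = 6.0000.

Test eqn y'=λy, z=hλ:
  y_{n+1} = y_n + z·[2/3·y_n + 1/3·y_{n+1}] ⇒ (1 − 1/3z)y_{n+1} = (1 + 2/3z)y_n
  R(z) = (1 + 2/3z)/(1 − 1/3z).

Need |R(x)|<1, x<0.
x=-0.82: |R|=0.3560
R=−1: 1+2/3x = −1+1/3x ⇒ -1/3x=2 ⇒ x=2/(-1/3)=-6.0000
Confirm numerically:
  x=-4.996: |R|=0.87444 <1
  x=-4.171: |R|=0.74494 <1
  x=-4.003: |R|=0.71484 <1
  x=-3.926: |R|=0.70055 <1
  x=-6.248: |R|=1.02682 >1
  x=-6.157: |R|=1.01715 >1
  x=-6.129: |R|=1.01413 >1
Stable set (-6.0000, 0).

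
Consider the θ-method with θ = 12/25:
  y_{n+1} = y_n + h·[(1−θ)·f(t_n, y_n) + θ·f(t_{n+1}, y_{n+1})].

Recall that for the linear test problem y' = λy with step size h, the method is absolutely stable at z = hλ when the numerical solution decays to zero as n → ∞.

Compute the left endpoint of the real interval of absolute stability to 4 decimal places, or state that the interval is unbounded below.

Test eqn y'=λy, z=hλ:
  y_{n+1} = y_n + z·[13/25·y_n + 12/25·y_{n+1}] ⇒ (1 − 12/25z)y_{n+1} = (1 + 13/25z)y_n
  so R(z) = (1 + 13/25z)/(1 − 12/25z).

Solve |R(x)|<1 on ℝ⁻.
x=-0.46: |R|=0.6232
R=−1: 1+13/25x = −1+12/25x ⇒ -1/25x=2 ⇒ x=2/(-1/25)=-50.0000
Confirm numerically:
  x=-49.755: |R|=0.99961 <1
  x=-47.975: |R|=0.99663 <1
  x=-34.244: |R|=0.96386 <1
  x=-50.585: |R|=1.00093 >1
  x=-50.464: |R|=1.00074 >1
  x=-50.297: |R|=1.00047 >1
Stable set (-50.0000, 0).

z* = -50.0000.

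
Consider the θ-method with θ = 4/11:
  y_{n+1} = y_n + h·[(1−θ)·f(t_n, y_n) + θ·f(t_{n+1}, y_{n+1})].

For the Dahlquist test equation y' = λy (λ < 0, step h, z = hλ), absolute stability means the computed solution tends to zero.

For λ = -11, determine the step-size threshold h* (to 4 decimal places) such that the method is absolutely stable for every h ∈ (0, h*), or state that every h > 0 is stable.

On y'=λy, z=hλ:
  y_{n+1} = y_n + z·[7/11·y_n + 4/11·y_{n+1}] ⇒ (1 − 4/11z)y_{n+1} = (1 + 7/11z)y_n
  so R(z) = (1 + 7/11z)/(1 − 4/11z).

Need |R(x)|<1, x<0.
x=-1.79: |R|=0.0843
R=−1: 1+7/11x = −1+4/11x ⇒ -3/11x=2 ⇒ x=2/(-3/11)=-7.3333
Confirm numerically:
  x=-6.754: |R|=0.95428 <1
  x=-3.603: |R|=0.55962 <1
  x=-3.254: |R|=0.49042 <1
  x=-7.857: |R|=1.03703 >1
  x=-7.574: |R|=1.01748 >1
Interval (-7.3333, 0).

(-7.3333,0); λ=-11 ⇒ h* = (22/3)/11 = 0.6667.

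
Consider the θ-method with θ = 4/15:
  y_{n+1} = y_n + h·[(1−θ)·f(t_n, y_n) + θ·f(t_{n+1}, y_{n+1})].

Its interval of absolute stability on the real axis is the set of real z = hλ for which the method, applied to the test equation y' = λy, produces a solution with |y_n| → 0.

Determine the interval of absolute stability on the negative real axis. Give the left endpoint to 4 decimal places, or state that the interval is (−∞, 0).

z∈(-4.2857,0).

Set f=λy, z=hλ:
  y_{n+1} = y_n + z·[11/15·y_n + 4/15·y_{n+1}] ⇒ (1 − 4/15z)y_{n+1} = (1 + 11/15z)y_n
  ⇒ R(z) = (1 + 11/15z)/(1 − 4/15z).

Find x<0 with |R(x)|<1.
x=-1.42: |R|=0.0300
R=−1: 1+11/15x = −1+4/15x ⇒ -7/15x=2 ⇒ x=2/(-7/15)=-4.2857
Confirm numerically:
  x=-4.173: |R|=0.97510 <1
  x=-2.289: |R|=0.42139 <1
  x=-1.830: |R|=0.22984 <1
  x=-1.759: |R|=0.19736 <1
  x=-4.847: |R|=1.11425 >1
  x=-4.504: |R|=1.04628 >1
  x=-4.470: |R|=1.03923 >1
Stable set (-4.2857, 0).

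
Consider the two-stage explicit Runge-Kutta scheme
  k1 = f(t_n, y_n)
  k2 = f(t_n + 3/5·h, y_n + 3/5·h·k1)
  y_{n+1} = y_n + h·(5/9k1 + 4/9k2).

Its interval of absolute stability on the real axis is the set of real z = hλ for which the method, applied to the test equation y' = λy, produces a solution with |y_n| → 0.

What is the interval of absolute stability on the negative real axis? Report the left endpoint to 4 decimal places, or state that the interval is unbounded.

z∈(-3.7500,0).

On y'=λy, z=hλ:
  k1=λy_n ⇒ h·k1=z·y_n;  k2=λ(1+3/5z)y_n ⇒ h·k2=z(1+3/5z)y_n
  y_{n+1}/y_n = 1 + 5/9z + 4/9z(1+3/5z) = 1 + z + 4/15z²
  Hence R(z) = 1 + z + 4/15z².

Find x<0 with |R(x)|<1.
x=-1.28: |R|=0.1569
R=1: x+4/15x²=0 ⇒ x=−15/4=-3.7500; min R=1−1/(4·4/15)=0.0625>−1
Confirm numerically:
  x=-2.711: |R|=0.24887 <1
  x=-2.169: |R|=0.08555 <1
  x=-1.627: |R|=0.07890 <1
  x=-4.007: |R|=1.27461 >1
  x=-3.939: |R|=1.19853 >1
Interval (-3.7500, 0).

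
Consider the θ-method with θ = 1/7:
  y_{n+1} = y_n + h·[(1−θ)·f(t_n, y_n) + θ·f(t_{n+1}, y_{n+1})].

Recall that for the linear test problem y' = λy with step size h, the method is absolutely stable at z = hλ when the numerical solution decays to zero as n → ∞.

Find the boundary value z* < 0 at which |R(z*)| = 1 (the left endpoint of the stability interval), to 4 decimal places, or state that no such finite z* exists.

left endpoint -2.8000.

With y'=λy (z=hλ):
  y_{n+1} = y_n + z·[6/7·y_n + 1/7·y_{n+1}] ⇒ (1 − 1/7z)y_{n+1} = (1 + 6/7z)y_n
  so R(z) = (1 + 6/7z)/(1 − 1/7z).

Solve |R(x)|<1 on ℝ⁻.
x=-1.04: |R|=0.0945
R=−1: 1+6/7x = −1+1/7x ⇒ -5/7x=2 ⇒ x=2/(-5/7)=-2.8000
Confirm numerically:
  x=-2.494: |R|=0.83885 <1
  x=-2.270: |R|=0.71413 <1
  x=-1.305: |R|=0.09994 <1
  x=-3.370: |R|=1.27483 >1
  x=-3.314: |R|=1.24918 >1
Interval (-2.8000, 0).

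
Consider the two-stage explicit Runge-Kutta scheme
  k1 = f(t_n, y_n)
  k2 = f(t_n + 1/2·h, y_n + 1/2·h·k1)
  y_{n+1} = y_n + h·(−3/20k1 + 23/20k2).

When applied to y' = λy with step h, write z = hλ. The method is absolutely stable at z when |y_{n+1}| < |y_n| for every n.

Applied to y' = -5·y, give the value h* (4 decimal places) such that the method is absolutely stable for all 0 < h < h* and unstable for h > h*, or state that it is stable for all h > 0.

(-1.7391,0); λ=-5 ⇒ h* = (40/23)/5 = 0.3478.

Test eqn y'=λy, z=hλ:
  k1=λy_n ⇒ h·k1=z·y_n;  k2=λ(1+1/2z)y_n ⇒ h·k2=z(1+1/2z)y_n
  y_{n+1}/y_n = 1 − 3/20z + 23/20z(1+1/2z) = 1 + z + 23/40z²
  R(z) = 1 + z + 23/40z².

Boundary: |R(x)|=1, x<0.
x=-1.17: |R|=0.6171
R=1: x+23/40x²=0 ⇒ x=−40/23=-1.7391; min R=1−1/(4·23/40)=0.5652>−1
Confirm numerically:
  x=-1.476: |R|=0.77668 <1
  x=-1.213: |R|=0.63304 <1
  x=-1.039: |R|=0.58172 <1
  x=-0.857: |R|=0.56531 <1
  x=-2.293: |R|=1.73026 >1
  x=-1.934: |R|=1.21670 >1
  x=-1.828: |R|=1.09341 >1
Interval (-1.7391, 0).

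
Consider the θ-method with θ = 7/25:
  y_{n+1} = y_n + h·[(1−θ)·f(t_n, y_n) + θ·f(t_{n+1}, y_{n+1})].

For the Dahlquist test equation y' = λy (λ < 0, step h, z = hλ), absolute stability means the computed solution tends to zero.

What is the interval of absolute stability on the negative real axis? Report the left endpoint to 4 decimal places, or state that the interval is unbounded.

On y'=λy, z=hλ:
  y_{n+1} = y_n + z·[18/25·y_n + 7/25·y_{n+1}] ⇒ (1 − 7/25z)y_{n+1} = (1 + 18/25z)y_n
  Hence R(z) = (1 + 18/25z)/(1 − 7/25z).

Solve |R(x)|<1 on ℝ⁻.
x=-0.38: |R|=0.6565
R=−1: 1+18/25x = −1+7/25x ⇒ -11/25x=2 ⇒ x=2/(-11/25)=-4.5455
Confirm numerically:
  x=-3.833: |R|=0.84880 <1
  x=-3.053: |R|=0.64596 <1
  x=-2.787: |R|=0.56541 <1
  x=-2.551: |R|=0.48809 <1
  x=-4.783: |R|=1.04468 >1
  x=-4.665: |R|=1.02281 >1
So |R|<1 on (-4.5455, 0).

(-4.5455, 0).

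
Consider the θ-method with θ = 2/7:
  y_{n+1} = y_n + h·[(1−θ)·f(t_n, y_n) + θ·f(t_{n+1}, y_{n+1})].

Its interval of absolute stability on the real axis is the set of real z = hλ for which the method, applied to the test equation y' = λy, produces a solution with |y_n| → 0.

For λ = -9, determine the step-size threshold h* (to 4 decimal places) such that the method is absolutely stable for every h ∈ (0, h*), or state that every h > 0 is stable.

Test eqn y'=λy, z=hλ:
  y_{n+1} = y_n + z·[5/7·y_n + 2/7·y_{n+1}] ⇒ (1 − 2/7z)y_{n+1} = (1 + 5/7z)y_n
  ⇒ R(z) = (1 + 5/7z)/(1 − 2/7z).

Find x<0 with |R(x)|<1.
x=-0.64: |R|=0.4589
R=−1: 1+5/7x = −1+2/7x ⇒ -3/7x=2 ⇒ x=2/(-3/7)=-4.6667
Confirm numerically:
  x=-4.557: |R|=0.97958 <1
  x=-3.208: |R|=0.67382 <1
  x=-2.011: |R|=0.27717 <1
  x=-5.035: |R|=1.06473 >1
  x=-4.867: |R|=1.03591 >1
Stable set (-4.6667, 0).

(-4.6667,0); λ=-9 ⇒ h* = (14/3)/9 = 0.5185.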